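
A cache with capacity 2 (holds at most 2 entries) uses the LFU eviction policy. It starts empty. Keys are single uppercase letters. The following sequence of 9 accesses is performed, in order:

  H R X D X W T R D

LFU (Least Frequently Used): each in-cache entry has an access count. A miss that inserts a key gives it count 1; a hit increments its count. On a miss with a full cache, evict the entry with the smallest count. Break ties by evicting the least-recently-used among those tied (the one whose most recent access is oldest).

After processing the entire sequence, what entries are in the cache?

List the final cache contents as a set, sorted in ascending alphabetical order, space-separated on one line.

Answer: D X

Derivation:
LFU simulation (capacity=2):
  1. access H: MISS. Cache: [H(c=1)]
  2. access R: MISS. Cache: [H(c=1) R(c=1)]
  3. access X: MISS, evict H(c=1). Cache: [R(c=1) X(c=1)]
  4. access D: MISS, evict R(c=1). Cache: [X(c=1) D(c=1)]
  5. access X: HIT, count now 2. Cache: [D(c=1) X(c=2)]
  6. access W: MISS, evict D(c=1). Cache: [W(c=1) X(c=2)]
  7. access T: MISS, evict W(c=1). Cache: [T(c=1) X(c=2)]
  8. access R: MISS, evict T(c=1). Cache: [R(c=1) X(c=2)]
  9. access D: MISS, evict R(c=1). Cache: [D(c=1) X(c=2)]
Total: 1 hits, 8 misses, 6 evictions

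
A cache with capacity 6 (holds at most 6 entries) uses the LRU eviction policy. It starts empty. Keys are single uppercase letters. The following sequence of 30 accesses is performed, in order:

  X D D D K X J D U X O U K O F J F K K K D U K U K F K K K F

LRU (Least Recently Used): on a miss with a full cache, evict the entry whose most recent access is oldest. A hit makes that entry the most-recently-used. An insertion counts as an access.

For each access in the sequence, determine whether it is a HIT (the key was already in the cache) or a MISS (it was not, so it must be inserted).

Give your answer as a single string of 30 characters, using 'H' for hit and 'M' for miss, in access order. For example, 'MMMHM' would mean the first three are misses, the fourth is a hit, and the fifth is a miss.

LRU simulation (capacity=6):
  1. access X: MISS. Cache (LRU->MRU): [X]
  2. access D: MISS. Cache (LRU->MRU): [X D]
  3. access D: HIT. Cache (LRU->MRU): [X D]
  4. access D: HIT. Cache (LRU->MRU): [X D]
  5. access K: MISS. Cache (LRU->MRU): [X D K]
  6. access X: HIT. Cache (LRU->MRU): [D K X]
  7. access J: MISS. Cache (LRU->MRU): [D K X J]
  8. access D: HIT. Cache (LRU->MRU): [K X J D]
  9. access U: MISS. Cache (LRU->MRU): [K X J D U]
  10. access X: HIT. Cache (LRU->MRU): [K J D U X]
  11. access O: MISS. Cache (LRU->MRU): [K J D U X O]
  12. access U: HIT. Cache (LRU->MRU): [K J D X O U]
  13. access K: HIT. Cache (LRU->MRU): [J D X O U K]
  14. access O: HIT. Cache (LRU->MRU): [J D X U K O]
  15. access F: MISS, evict J. Cache (LRU->MRU): [D X U K O F]
  16. access J: MISS, evict D. Cache (LRU->MRU): [X U K O F J]
  17. access F: HIT. Cache (LRU->MRU): [X U K O J F]
  18. access K: HIT. Cache (LRU->MRU): [X U O J F K]
  19. access K: HIT. Cache (LRU->MRU): [X U O J F K]
  20. access K: HIT. Cache (LRU->MRU): [X U O J F K]
  21. access D: MISS, evict X. Cache (LRU->MRU): [U O J F K D]
  22. access U: HIT. Cache (LRU->MRU): [O J F K D U]
  23. access K: HIT. Cache (LRU->MRU): [O J F D U K]
  24. access U: HIT. Cache (LRU->MRU): [O J F D K U]
  25. access K: HIT. Cache (LRU->MRU): [O J F D U K]
  26. access F: HIT. Cache (LRU->MRU): [O J D U K F]
  27. access K: HIT. Cache (LRU->MRU): [O J D U F K]
  28. access K: HIT. Cache (LRU->MRU): [O J D U F K]
  29. access K: HIT. Cache (LRU->MRU): [O J D U F K]
  30. access F: HIT. Cache (LRU->MRU): [O J D U K F]
Total: 21 hits, 9 misses, 3 evictions

Answer: MMHHMHMHMHMHHHMMHHHHMHHHHHHHHH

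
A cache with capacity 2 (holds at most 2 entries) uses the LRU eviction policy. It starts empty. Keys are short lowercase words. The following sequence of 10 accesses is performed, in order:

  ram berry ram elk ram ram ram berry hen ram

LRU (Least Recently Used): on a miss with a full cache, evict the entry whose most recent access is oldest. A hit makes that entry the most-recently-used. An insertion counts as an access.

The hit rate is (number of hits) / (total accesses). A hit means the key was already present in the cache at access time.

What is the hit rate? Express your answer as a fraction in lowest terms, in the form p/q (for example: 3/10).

LRU simulation (capacity=2):
  1. access ram: MISS. Cache (LRU->MRU): [ram]
  2. access berry: MISS. Cache (LRU->MRU): [ram berry]
  3. access ram: HIT. Cache (LRU->MRU): [berry ram]
  4. access elk: MISS, evict berry. Cache (LRU->MRU): [ram elk]
  5. access ram: HIT. Cache (LRU->MRU): [elk ram]
  6. access ram: HIT. Cache (LRU->MRU): [elk ram]
  7. access ram: HIT. Cache (LRU->MRU): [elk ram]
  8. access berry: MISS, evict elk. Cache (LRU->MRU): [ram berry]
  9. access hen: MISS, evict ram. Cache (LRU->MRU): [berry hen]
  10. access ram: MISS, evict berry. Cache (LRU->MRU): [hen ram]
Total: 4 hits, 6 misses, 4 evictions

Hit rate = 4/10 = 2/5

Answer: 2/5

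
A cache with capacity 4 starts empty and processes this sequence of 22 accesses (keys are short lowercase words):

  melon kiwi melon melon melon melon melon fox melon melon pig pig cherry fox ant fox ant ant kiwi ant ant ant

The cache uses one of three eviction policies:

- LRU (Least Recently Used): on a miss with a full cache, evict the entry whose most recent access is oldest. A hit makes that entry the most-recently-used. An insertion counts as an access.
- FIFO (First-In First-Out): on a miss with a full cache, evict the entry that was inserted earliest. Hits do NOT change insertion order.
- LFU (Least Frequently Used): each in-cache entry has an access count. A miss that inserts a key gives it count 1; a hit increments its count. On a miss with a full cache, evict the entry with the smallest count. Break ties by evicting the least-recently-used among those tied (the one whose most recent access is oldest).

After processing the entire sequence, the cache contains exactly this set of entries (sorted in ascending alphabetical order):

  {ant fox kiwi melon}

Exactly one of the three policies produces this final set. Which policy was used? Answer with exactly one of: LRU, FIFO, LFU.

Simulating under each policy and comparing final sets:
  LRU: final set = {ant cherry fox kiwi} -> differs
  FIFO: final set = {ant cherry kiwi pig} -> differs
  LFU: final set = {ant fox kiwi melon} -> MATCHES target
Only LFU produces the target set.

Answer: LFU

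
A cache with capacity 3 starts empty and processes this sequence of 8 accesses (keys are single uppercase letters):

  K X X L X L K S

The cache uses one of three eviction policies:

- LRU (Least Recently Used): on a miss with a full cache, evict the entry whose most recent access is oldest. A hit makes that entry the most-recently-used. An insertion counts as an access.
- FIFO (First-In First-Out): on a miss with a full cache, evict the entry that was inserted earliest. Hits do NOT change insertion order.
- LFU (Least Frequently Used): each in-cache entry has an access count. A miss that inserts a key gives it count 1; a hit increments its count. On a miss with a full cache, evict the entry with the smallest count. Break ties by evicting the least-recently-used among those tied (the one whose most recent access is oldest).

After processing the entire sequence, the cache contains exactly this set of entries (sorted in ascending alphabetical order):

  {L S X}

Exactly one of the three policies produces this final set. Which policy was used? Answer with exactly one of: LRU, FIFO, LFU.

Simulating under each policy and comparing final sets:
  LRU: final set = {K L S} -> differs
  FIFO: final set = {L S X} -> MATCHES target
  LFU: final set = {K S X} -> differs
Only FIFO produces the target set.

Answer: FIFO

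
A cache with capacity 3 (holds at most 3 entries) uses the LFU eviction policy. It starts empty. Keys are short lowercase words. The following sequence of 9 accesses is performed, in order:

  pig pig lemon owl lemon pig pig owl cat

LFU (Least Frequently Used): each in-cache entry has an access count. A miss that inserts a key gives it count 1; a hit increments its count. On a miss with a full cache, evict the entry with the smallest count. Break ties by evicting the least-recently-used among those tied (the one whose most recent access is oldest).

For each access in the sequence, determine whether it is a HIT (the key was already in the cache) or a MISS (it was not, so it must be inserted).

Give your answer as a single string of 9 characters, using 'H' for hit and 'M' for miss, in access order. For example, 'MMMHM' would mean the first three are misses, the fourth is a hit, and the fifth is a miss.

LFU simulation (capacity=3):
  1. access pig: MISS. Cache: [pig(c=1)]
  2. access pig: HIT, count now 2. Cache: [pig(c=2)]
  3. access lemon: MISS. Cache: [lemon(c=1) pig(c=2)]
  4. access owl: MISS. Cache: [lemon(c=1) owl(c=1) pig(c=2)]
  5. access lemon: HIT, count now 2. Cache: [owl(c=1) pig(c=2) lemon(c=2)]
  6. access pig: HIT, count now 3. Cache: [owl(c=1) lemon(c=2) pig(c=3)]
  7. access pig: HIT, count now 4. Cache: [owl(c=1) lemon(c=2) pig(c=4)]
  8. access owl: HIT, count now 2. Cache: [lemon(c=2) owl(c=2) pig(c=4)]
  9. access cat: MISS, evict lemon(c=2). Cache: [cat(c=1) owl(c=2) pig(c=4)]
Total: 5 hits, 4 misses, 1 evictions

Answer: MHMMHHHHM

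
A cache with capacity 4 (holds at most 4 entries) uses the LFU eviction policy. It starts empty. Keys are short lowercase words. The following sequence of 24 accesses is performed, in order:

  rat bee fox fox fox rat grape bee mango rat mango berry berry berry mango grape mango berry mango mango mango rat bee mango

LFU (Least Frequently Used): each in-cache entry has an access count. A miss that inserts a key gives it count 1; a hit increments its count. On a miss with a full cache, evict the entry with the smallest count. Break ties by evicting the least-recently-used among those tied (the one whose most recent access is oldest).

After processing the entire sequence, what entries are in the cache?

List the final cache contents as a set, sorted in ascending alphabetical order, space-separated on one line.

Answer: bee berry mango rat

Derivation:
LFU simulation (capacity=4):
  1. access rat: MISS. Cache: [rat(c=1)]
  2. access bee: MISS. Cache: [rat(c=1) bee(c=1)]
  3. access fox: MISS. Cache: [rat(c=1) bee(c=1) fox(c=1)]
  4. access fox: HIT, count now 2. Cache: [rat(c=1) bee(c=1) fox(c=2)]
  5. access fox: HIT, count now 3. Cache: [rat(c=1) bee(c=1) fox(c=3)]
  6. access rat: HIT, count now 2. Cache: [bee(c=1) rat(c=2) fox(c=3)]
  7. access grape: MISS. Cache: [bee(c=1) grape(c=1) rat(c=2) fox(c=3)]
  8. access bee: HIT, count now 2. Cache: [grape(c=1) rat(c=2) bee(c=2) fox(c=3)]
  9. access mango: MISS, evict grape(c=1). Cache: [mango(c=1) rat(c=2) bee(c=2) fox(c=3)]
  10. access rat: HIT, count now 3. Cache: [mango(c=1) bee(c=2) fox(c=3) rat(c=3)]
  11. access mango: HIT, count now 2. Cache: [bee(c=2) mango(c=2) fox(c=3) rat(c=3)]
  12. access berry: MISS, evict bee(c=2). Cache: [berry(c=1) mango(c=2) fox(c=3) rat(c=3)]
  13. access berry: HIT, count now 2. Cache: [mango(c=2) berry(c=2) fox(c=3) rat(c=3)]
  14. access berry: HIT, count now 3. Cache: [mango(c=2) fox(c=3) rat(c=3) berry(c=3)]
  15. access mango: HIT, count now 3. Cache: [fox(c=3) rat(c=3) berry(c=3) mango(c=3)]
  16. access grape: MISS, evict fox(c=3). Cache: [grape(c=1) rat(c=3) berry(c=3) mango(c=3)]
  17. access mango: HIT, count now 4. Cache: [grape(c=1) rat(c=3) berry(c=3) mango(c=4)]
  18. access berry: HIT, count now 4. Cache: [grape(c=1) rat(c=3) mango(c=4) berry(c=4)]
  19. access mango: HIT, count now 5. Cache: [grape(c=1) rat(c=3) berry(c=4) mango(c=5)]
  20. access mango: HIT, count now 6. Cache: [grape(c=1) rat(c=3) berry(c=4) mango(c=6)]
  21. access mango: HIT, count now 7. Cache: [grape(c=1) rat(c=3) berry(c=4) mango(c=7)]
  22. access rat: HIT, count now 4. Cache: [grape(c=1) berry(c=4) rat(c=4) mango(c=7)]
  23. access bee: MISS, evict grape(c=1). Cache: [bee(c=1) berry(c=4) rat(c=4) mango(c=7)]
  24. access mango: HIT, count now 8. Cache: [bee(c=1) berry(c=4) rat(c=4) mango(c=8)]
Total: 16 hits, 8 misses, 4 evictions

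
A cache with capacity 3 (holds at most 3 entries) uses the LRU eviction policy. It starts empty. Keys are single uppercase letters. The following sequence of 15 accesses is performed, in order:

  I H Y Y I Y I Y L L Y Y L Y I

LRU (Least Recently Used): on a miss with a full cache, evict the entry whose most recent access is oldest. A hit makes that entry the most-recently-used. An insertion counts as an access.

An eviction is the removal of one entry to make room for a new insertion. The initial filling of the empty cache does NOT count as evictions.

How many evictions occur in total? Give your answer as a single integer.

LRU simulation (capacity=3):
  1. access I: MISS. Cache (LRU->MRU): [I]
  2. access H: MISS. Cache (LRU->MRU): [I H]
  3. access Y: MISS. Cache (LRU->MRU): [I H Y]
  4. access Y: HIT. Cache (LRU->MRU): [I H Y]
  5. access I: HIT. Cache (LRU->MRU): [H Y I]
  6. access Y: HIT. Cache (LRU->MRU): [H I Y]
  7. access I: HIT. Cache (LRU->MRU): [H Y I]
  8. access Y: HIT. Cache (LRU->MRU): [H I Y]
  9. access L: MISS, evict H. Cache (LRU->MRU): [I Y L]
  10. access L: HIT. Cache (LRU->MRU): [I Y L]
  11. access Y: HIT. Cache (LRU->MRU): [I L Y]
  12. access Y: HIT. Cache (LRU->MRU): [I L Y]
  13. access L: HIT. Cache (LRU->MRU): [I Y L]
  14. access Y: HIT. Cache (LRU->MRU): [I L Y]
  15. access I: HIT. Cache (LRU->MRU): [L Y I]
Total: 11 hits, 4 misses, 1 evictions

Answer: 1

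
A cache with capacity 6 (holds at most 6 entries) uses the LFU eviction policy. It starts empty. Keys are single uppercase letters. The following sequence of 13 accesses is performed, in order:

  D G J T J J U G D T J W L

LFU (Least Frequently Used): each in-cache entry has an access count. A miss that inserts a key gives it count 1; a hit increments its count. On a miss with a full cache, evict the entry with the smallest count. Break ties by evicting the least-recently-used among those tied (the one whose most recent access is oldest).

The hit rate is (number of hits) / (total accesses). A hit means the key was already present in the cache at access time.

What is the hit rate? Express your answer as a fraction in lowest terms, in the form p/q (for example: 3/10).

LFU simulation (capacity=6):
  1. access D: MISS. Cache: [D(c=1)]
  2. access G: MISS. Cache: [D(c=1) G(c=1)]
  3. access J: MISS. Cache: [D(c=1) G(c=1) J(c=1)]
  4. access T: MISS. Cache: [D(c=1) G(c=1) J(c=1) T(c=1)]
  5. access J: HIT, count now 2. Cache: [D(c=1) G(c=1) T(c=1) J(c=2)]
  6. access J: HIT, count now 3. Cache: [D(c=1) G(c=1) T(c=1) J(c=3)]
  7. access U: MISS. Cache: [D(c=1) G(c=1) T(c=1) U(c=1) J(c=3)]
  8. access G: HIT, count now 2. Cache: [D(c=1) T(c=1) U(c=1) G(c=2) J(c=3)]
  9. access D: HIT, count now 2. Cache: [T(c=1) U(c=1) G(c=2) D(c=2) J(c=3)]
  10. access T: HIT, count now 2. Cache: [U(c=1) G(c=2) D(c=2) T(c=2) J(c=3)]
  11. access J: HIT, count now 4. Cache: [U(c=1) G(c=2) D(c=2) T(c=2) J(c=4)]
  12. access W: MISS. Cache: [U(c=1) W(c=1) G(c=2) D(c=2) T(c=2) J(c=4)]
  13. access L: MISS, evict U(c=1). Cache: [W(c=1) L(c=1) G(c=2) D(c=2) T(c=2) J(c=4)]
Total: 6 hits, 7 misses, 1 evictions

Hit rate = 6/13

Answer: 6/13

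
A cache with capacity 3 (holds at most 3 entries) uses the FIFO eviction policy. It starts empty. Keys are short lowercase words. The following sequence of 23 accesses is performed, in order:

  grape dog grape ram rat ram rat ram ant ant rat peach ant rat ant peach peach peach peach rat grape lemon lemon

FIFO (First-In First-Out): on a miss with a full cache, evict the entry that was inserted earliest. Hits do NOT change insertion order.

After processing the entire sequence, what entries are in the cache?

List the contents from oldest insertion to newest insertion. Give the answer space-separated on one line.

Answer: peach grape lemon

Derivation:
FIFO simulation (capacity=3):
  1. access grape: MISS. Cache (old->new): [grape]
  2. access dog: MISS. Cache (old->new): [grape dog]
  3. access grape: HIT. Cache (old->new): [grape dog]
  4. access ram: MISS. Cache (old->new): [grape dog ram]
  5. access rat: MISS, evict grape. Cache (old->new): [dog ram rat]
  6. access ram: HIT. Cache (old->new): [dog ram rat]
  7. access rat: HIT. Cache (old->new): [dog ram rat]
  8. access ram: HIT. Cache (old->new): [dog ram rat]
  9. access ant: MISS, evict dog. Cache (old->new): [ram rat ant]
  10. access ant: HIT. Cache (old->new): [ram rat ant]
  11. access rat: HIT. Cache (old->new): [ram rat ant]
  12. access peach: MISS, evict ram. Cache (old->new): [rat ant peach]
  13. access ant: HIT. Cache (old->new): [rat ant peach]
  14. access rat: HIT. Cache (old->new): [rat ant peach]
  15. access ant: HIT. Cache (old->new): [rat ant peach]
  16. access peach: HIT. Cache (old->new): [rat ant peach]
  17. access peach: HIT. Cache (old->new): [rat ant peach]
  18. access peach: HIT. Cache (old->new): [rat ant peach]
  19. access peach: HIT. Cache (old->new): [rat ant peach]
  20. access rat: HIT. Cache (old->new): [rat ant peach]
  21. access grape: MISS, evict rat. Cache (old->new): [ant peach grape]
  22. access lemon: MISS, evict ant. Cache (old->new): [peach grape lemon]
  23. access lemon: HIT. Cache (old->new): [peach grape lemon]
Total: 15 hits, 8 misses, 5 evictions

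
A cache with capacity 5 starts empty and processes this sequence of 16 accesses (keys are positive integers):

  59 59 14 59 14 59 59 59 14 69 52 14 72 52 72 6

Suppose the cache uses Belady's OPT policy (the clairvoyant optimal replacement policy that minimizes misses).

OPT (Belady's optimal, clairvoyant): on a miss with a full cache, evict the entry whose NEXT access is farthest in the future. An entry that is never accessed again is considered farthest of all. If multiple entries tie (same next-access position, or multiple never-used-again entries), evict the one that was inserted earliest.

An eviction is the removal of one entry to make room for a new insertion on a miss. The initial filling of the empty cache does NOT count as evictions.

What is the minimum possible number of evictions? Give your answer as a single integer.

OPT (Belady) simulation (capacity=5):
  1. access 59: MISS. Cache: [59]
  2. access 59: HIT. Next use of 59: step 4. Cache: [59]
  3. access 14: MISS. Cache: [59 14]
  4. access 59: HIT. Next use of 59: step 6. Cache: [59 14]
  5. access 14: HIT. Next use of 14: step 9. Cache: [59 14]
  6. access 59: HIT. Next use of 59: step 7. Cache: [59 14]
  7. access 59: HIT. Next use of 59: step 8. Cache: [59 14]
  8. access 59: HIT. Next use of 59: never. Cache: [59 14]
  9. access 14: HIT. Next use of 14: step 12. Cache: [59 14]
  10. access 69: MISS. Cache: [59 14 69]
  11. access 52: MISS. Cache: [59 14 69 52]
  12. access 14: HIT. Next use of 14: never. Cache: [59 14 69 52]
  13. access 72: MISS. Cache: [59 14 69 52 72]
  14. access 52: HIT. Next use of 52: never. Cache: [59 14 69 52 72]
  15. access 72: HIT. Next use of 72: never. Cache: [59 14 69 52 72]
  16. access 6: MISS, evict 59 (next use: never). Cache: [14 69 52 72 6]
Total: 10 hits, 6 misses, 1 evictions

Answer: 1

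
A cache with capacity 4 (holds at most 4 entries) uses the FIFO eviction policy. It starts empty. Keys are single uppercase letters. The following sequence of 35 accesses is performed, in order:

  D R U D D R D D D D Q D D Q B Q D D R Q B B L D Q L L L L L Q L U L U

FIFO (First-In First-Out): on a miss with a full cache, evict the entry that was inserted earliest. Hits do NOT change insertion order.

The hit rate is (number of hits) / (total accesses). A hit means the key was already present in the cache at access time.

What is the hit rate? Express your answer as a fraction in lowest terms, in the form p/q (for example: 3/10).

FIFO simulation (capacity=4):
  1. access D: MISS. Cache (old->new): [D]
  2. access R: MISS. Cache (old->new): [D R]
  3. access U: MISS. Cache (old->new): [D R U]
  4. access D: HIT. Cache (old->new): [D R U]
  5. access D: HIT. Cache (old->new): [D R U]
  6. access R: HIT. Cache (old->new): [D R U]
  7. access D: HIT. Cache (old->new): [D R U]
  8. access D: HIT. Cache (old->new): [D R U]
  9. access D: HIT. Cache (old->new): [D R U]
  10. access D: HIT. Cache (old->new): [D R U]
  11. access Q: MISS. Cache (old->new): [D R U Q]
  12. access D: HIT. Cache (old->new): [D R U Q]
  13. access D: HIT. Cache (old->new): [D R U Q]
  14. access Q: HIT. Cache (old->new): [D R U Q]
  15. access B: MISS, evict D. Cache (old->new): [R U Q B]
  16. access Q: HIT. Cache (old->new): [R U Q B]
  17. access D: MISS, evict R. Cache (old->new): [U Q B D]
  18. access D: HIT. Cache (old->new): [U Q B D]
  19. access R: MISS, evict U. Cache (old->new): [Q B D R]
  20. access Q: HIT. Cache (old->new): [Q B D R]
  21. access B: HIT. Cache (old->new): [Q B D R]
  22. access B: HIT. Cache (old->new): [Q B D R]
  23. access L: MISS, evict Q. Cache (old->new): [B D R L]
  24. access D: HIT. Cache (old->new): [B D R L]
  25. access Q: MISS, evict B. Cache (old->new): [D R L Q]
  26. access L: HIT. Cache (old->new): [D R L Q]
  27. access L: HIT. Cache (old->new): [D R L Q]
  28. access L: HIT. Cache (old->new): [D R L Q]
  29. access L: HIT. Cache (old->new): [D R L Q]
  30. access L: HIT. Cache (old->new): [D R L Q]
  31. access Q: HIT. Cache (old->new): [D R L Q]
  32. access L: HIT. Cache (old->new): [D R L Q]
  33. access U: MISS, evict D. Cache (old->new): [R L Q U]
  34. access L: HIT. Cache (old->new): [R L Q U]
  35. access U: HIT. Cache (old->new): [R L Q U]
Total: 25 hits, 10 misses, 6 evictions

Hit rate = 25/35 = 5/7

Answer: 5/7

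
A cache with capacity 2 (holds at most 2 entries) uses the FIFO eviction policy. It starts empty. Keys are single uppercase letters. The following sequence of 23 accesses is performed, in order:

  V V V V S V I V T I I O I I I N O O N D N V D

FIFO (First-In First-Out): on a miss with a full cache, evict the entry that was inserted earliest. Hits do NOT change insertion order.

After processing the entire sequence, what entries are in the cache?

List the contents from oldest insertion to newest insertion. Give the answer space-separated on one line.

FIFO simulation (capacity=2):
  1. access V: MISS. Cache (old->new): [V]
  2. access V: HIT. Cache (old->new): [V]
  3. access V: HIT. Cache (old->new): [V]
  4. access V: HIT. Cache (old->new): [V]
  5. access S: MISS. Cache (old->new): [V S]
  6. access V: HIT. Cache (old->new): [V S]
  7. access I: MISS, evict V. Cache (old->new): [S I]
  8. access V: MISS, evict S. Cache (old->new): [I V]
  9. access T: MISS, evict I. Cache (old->new): [V T]
  10. access I: MISS, evict V. Cache (old->new): [T I]
  11. access I: HIT. Cache (old->new): [T I]
  12. access O: MISS, evict T. Cache (old->new): [I O]
  13. access I: HIT. Cache (old->new): [I O]
  14. access I: HIT. Cache (old->new): [I O]
  15. access I: HIT. Cache (old->new): [I O]
  16. access N: MISS, evict I. Cache (old->new): [O N]
  17. access O: HIT. Cache (old->new): [O N]
  18. access O: HIT. Cache (old->new): [O N]
  19. access N: HIT. Cache (old->new): [O N]
  20. access D: MISS, evict O. Cache (old->new): [N D]
  21. access N: HIT. Cache (old->new): [N D]
  22. access V: MISS, evict N. Cache (old->new): [D V]
  23. access D: HIT. Cache (old->new): [D V]
Total: 13 hits, 10 misses, 8 evictions

Answer: D V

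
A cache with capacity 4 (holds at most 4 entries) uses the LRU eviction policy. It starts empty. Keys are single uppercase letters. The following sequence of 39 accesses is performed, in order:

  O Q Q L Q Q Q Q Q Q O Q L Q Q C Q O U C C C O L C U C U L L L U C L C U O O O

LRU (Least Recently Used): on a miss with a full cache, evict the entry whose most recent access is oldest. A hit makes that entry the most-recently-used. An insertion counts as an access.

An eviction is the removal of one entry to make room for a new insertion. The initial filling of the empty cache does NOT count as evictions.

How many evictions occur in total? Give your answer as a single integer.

Answer: 2

Derivation:
LRU simulation (capacity=4):
  1. access O: MISS. Cache (LRU->MRU): [O]
  2. access Q: MISS. Cache (LRU->MRU): [O Q]
  3. access Q: HIT. Cache (LRU->MRU): [O Q]
  4. access L: MISS. Cache (LRU->MRU): [O Q L]
  5. access Q: HIT. Cache (LRU->MRU): [O L Q]
  6. access Q: HIT. Cache (LRU->MRU): [O L Q]
  7. access Q: HIT. Cache (LRU->MRU): [O L Q]
  8. access Q: HIT. Cache (LRU->MRU): [O L Q]
  9. access Q: HIT. Cache (LRU->MRU): [O L Q]
  10. access Q: HIT. Cache (LRU->MRU): [O L Q]
  11. access O: HIT. Cache (LRU->MRU): [L Q O]
  12. access Q: HIT. Cache (LRU->MRU): [L O Q]
  13. access L: HIT. Cache (LRU->MRU): [O Q L]
  14. access Q: HIT. Cache (LRU->MRU): [O L Q]
  15. access Q: HIT. Cache (LRU->MRU): [O L Q]
  16. access C: MISS. Cache (LRU->MRU): [O L Q C]
  17. access Q: HIT. Cache (LRU->MRU): [O L C Q]
  18. access O: HIT. Cache (LRU->MRU): [L C Q O]
  19. access U: MISS, evict L. Cache (LRU->MRU): [C Q O U]
  20. access C: HIT. Cache (LRU->MRU): [Q O U C]
  21. access C: HIT. Cache (LRU->MRU): [Q O U C]
  22. access C: HIT. Cache (LRU->MRU): [Q O U C]
  23. access O: HIT. Cache (LRU->MRU): [Q U C O]
  24. access L: MISS, evict Q. Cache (LRU->MRU): [U C O L]
  25. access C: HIT. Cache (LRU->MRU): [U O L C]
  26. access U: HIT. Cache (LRU->MRU): [O L C U]
  27. access C: HIT. Cache (LRU->MRU): [O L U C]
  28. access U: HIT. Cache (LRU->MRU): [O L C U]
  29. access L: HIT. Cache (LRU->MRU): [O C U L]
  30. access L: HIT. Cache (LRU->MRU): [O C U L]
  31. access L: HIT. Cache (LRU->MRU): [O C U L]
  32. access U: HIT. Cache (LRU->MRU): [O C L U]
  33. access C: HIT. Cache (LRU->MRU): [O L U C]
  34. access L: HIT. Cache (LRU->MRU): [O U C L]
  35. access C: HIT. Cache (LRU->MRU): [O U L C]
  36. access U: HIT. Cache (LRU->MRU): [O L C U]
  37. access O: HIT. Cache (LRU->MRU): [L C U O]
  38. access O: HIT. Cache (LRU->MRU): [L C U O]
  39. access O: HIT. Cache (LRU->MRU): [L C U O]
Total: 33 hits, 6 misses, 2 evictions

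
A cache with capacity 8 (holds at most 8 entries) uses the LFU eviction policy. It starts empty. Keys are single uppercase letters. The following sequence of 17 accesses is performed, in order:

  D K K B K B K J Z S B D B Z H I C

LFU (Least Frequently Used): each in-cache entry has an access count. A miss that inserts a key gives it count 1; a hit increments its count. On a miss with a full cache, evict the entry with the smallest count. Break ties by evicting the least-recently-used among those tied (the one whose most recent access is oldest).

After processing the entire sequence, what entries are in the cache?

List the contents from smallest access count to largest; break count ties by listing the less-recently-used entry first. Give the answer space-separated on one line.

LFU simulation (capacity=8):
  1. access D: MISS. Cache: [D(c=1)]
  2. access K: MISS. Cache: [D(c=1) K(c=1)]
  3. access K: HIT, count now 2. Cache: [D(c=1) K(c=2)]
  4. access B: MISS. Cache: [D(c=1) B(c=1) K(c=2)]
  5. access K: HIT, count now 3. Cache: [D(c=1) B(c=1) K(c=3)]
  6. access B: HIT, count now 2. Cache: [D(c=1) B(c=2) K(c=3)]
  7. access K: HIT, count now 4. Cache: [D(c=1) B(c=2) K(c=4)]
  8. access J: MISS. Cache: [D(c=1) J(c=1) B(c=2) K(c=4)]
  9. access Z: MISS. Cache: [D(c=1) J(c=1) Z(c=1) B(c=2) K(c=4)]
  10. access S: MISS. Cache: [D(c=1) J(c=1) Z(c=1) S(c=1) B(c=2) K(c=4)]
  11. access B: HIT, count now 3. Cache: [D(c=1) J(c=1) Z(c=1) S(c=1) B(c=3) K(c=4)]
  12. access D: HIT, count now 2. Cache: [J(c=1) Z(c=1) S(c=1) D(c=2) B(c=3) K(c=4)]
  13. access B: HIT, count now 4. Cache: [J(c=1) Z(c=1) S(c=1) D(c=2) K(c=4) B(c=4)]
  14. access Z: HIT, count now 2. Cache: [J(c=1) S(c=1) D(c=2) Z(c=2) K(c=4) B(c=4)]
  15. access H: MISS. Cache: [J(c=1) S(c=1) H(c=1) D(c=2) Z(c=2) K(c=4) B(c=4)]
  16. access I: MISS. Cache: [J(c=1) S(c=1) H(c=1) I(c=1) D(c=2) Z(c=2) K(c=4) B(c=4)]
  17. access C: MISS, evict J(c=1). Cache: [S(c=1) H(c=1) I(c=1) C(c=1) D(c=2) Z(c=2) K(c=4) B(c=4)]
Total: 8 hits, 9 misses, 1 evictions

Answer: S H I C D Z K B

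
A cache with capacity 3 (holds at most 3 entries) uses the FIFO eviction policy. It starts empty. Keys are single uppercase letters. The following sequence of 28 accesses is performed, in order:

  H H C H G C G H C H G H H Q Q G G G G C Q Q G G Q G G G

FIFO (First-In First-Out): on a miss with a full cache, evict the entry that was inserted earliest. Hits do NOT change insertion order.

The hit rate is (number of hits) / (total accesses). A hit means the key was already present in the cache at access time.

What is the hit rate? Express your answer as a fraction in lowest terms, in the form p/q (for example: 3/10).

Answer: 6/7

Derivation:
FIFO simulation (capacity=3):
  1. access H: MISS. Cache (old->new): [H]
  2. access H: HIT. Cache (old->new): [H]
  3. access C: MISS. Cache (old->new): [H C]
  4. access H: HIT. Cache (old->new): [H C]
  5. access G: MISS. Cache (old->new): [H C G]
  6. access C: HIT. Cache (old->new): [H C G]
  7. access G: HIT. Cache (old->new): [H C G]
  8. access H: HIT. Cache (old->new): [H C G]
  9. access C: HIT. Cache (old->new): [H C G]
  10. access H: HIT. Cache (old->new): [H C G]
  11. access G: HIT. Cache (old->new): [H C G]
  12. access H: HIT. Cache (old->new): [H C G]
  13. access H: HIT. Cache (old->new): [H C G]
  14. access Q: MISS, evict H. Cache (old->new): [C G Q]
  15. access Q: HIT. Cache (old->new): [C G Q]
  16. access G: HIT. Cache (old->new): [C G Q]
  17. access G: HIT. Cache (old->new): [C G Q]
  18. access G: HIT. Cache (old->new): [C G Q]
  19. access G: HIT. Cache (old->new): [C G Q]
  20. access C: HIT. Cache (old->new): [C G Q]
  21. access Q: HIT. Cache (old->new): [C G Q]
  22. access Q: HIT. Cache (old->new): [C G Q]
  23. access G: HIT. Cache (old->new): [C G Q]
  24. access G: HIT. Cache (old->new): [C G Q]
  25. access Q: HIT. Cache (old->new): [C G Q]
  26. access G: HIT. Cache (old->new): [C G Q]
  27. access G: HIT. Cache (old->new): [C G Q]
  28. access G: HIT. Cache (old->new): [C G Q]
Total: 24 hits, 4 misses, 1 evictions

Hit rate = 24/28 = 6/7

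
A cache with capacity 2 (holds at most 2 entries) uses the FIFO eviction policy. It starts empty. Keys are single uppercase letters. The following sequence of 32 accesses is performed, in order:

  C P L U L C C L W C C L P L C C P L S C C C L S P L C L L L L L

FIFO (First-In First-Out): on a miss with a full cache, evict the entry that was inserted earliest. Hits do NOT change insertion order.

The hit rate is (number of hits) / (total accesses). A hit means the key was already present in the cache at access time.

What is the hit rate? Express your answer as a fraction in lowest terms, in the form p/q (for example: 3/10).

Answer: 13/32

Derivation:
FIFO simulation (capacity=2):
  1. access C: MISS. Cache (old->new): [C]
  2. access P: MISS. Cache (old->new): [C P]
  3. access L: MISS, evict C. Cache (old->new): [P L]
  4. access U: MISS, evict P. Cache (old->new): [L U]
  5. access L: HIT. Cache (old->new): [L U]
  6. access C: MISS, evict L. Cache (old->new): [U C]
  7. access C: HIT. Cache (old->new): [U C]
  8. access L: MISS, evict U. Cache (old->new): [C L]
  9. access W: MISS, evict C. Cache (old->new): [L W]
  10. access C: MISS, evict L. Cache (old->new): [W C]
  11. access C: HIT. Cache (old->new): [W C]
  12. access L: MISS, evict W. Cache (old->new): [C L]
  13. access P: MISS, evict C. Cache (old->new): [L P]
  14. access L: HIT. Cache (old->new): [L P]
  15. access C: MISS, evict L. Cache (old->new): [P C]
  16. access C: HIT. Cache (old->new): [P C]
  17. access P: HIT. Cache (old->new): [P C]
  18. access L: MISS, evict P. Cache (old->new): [C L]
  19. access S: MISS, evict C. Cache (old->new): [L S]
  20. access C: MISS, evict L. Cache (old->new): [S C]
  21. access C: HIT. Cache (old->new): [S C]
  22. access C: HIT. Cache (old->new): [S C]
  23. access L: MISS, evict S. Cache (old->new): [C L]
  24. access S: MISS, evict C. Cache (old->new): [L S]
  25. access P: MISS, evict L. Cache (old->new): [S P]
  26. access L: MISS, evict S. Cache (old->new): [P L]
  27. access C: MISS, evict P. Cache (old->new): [L C]
  28. access L: HIT. Cache (old->new): [L C]
  29. access L: HIT. Cache (old->new): [L C]
  30. access L: HIT. Cache (old->new): [L C]
  31. access L: HIT. Cache (old->new): [L C]
  32. access L: HIT. Cache (old->new): [L C]
Total: 13 hits, 19 misses, 17 evictions

Hit rate = 13/32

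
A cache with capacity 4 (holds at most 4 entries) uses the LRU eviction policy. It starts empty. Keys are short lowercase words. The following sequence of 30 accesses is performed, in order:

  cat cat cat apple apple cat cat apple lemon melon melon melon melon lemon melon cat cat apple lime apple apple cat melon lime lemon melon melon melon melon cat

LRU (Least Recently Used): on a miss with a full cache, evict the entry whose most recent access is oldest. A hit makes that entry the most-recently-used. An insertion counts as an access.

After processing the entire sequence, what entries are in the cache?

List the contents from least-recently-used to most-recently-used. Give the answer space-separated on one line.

Answer: lime lemon melon cat

Derivation:
LRU simulation (capacity=4):
  1. access cat: MISS. Cache (LRU->MRU): [cat]
  2. access cat: HIT. Cache (LRU->MRU): [cat]
  3. access cat: HIT. Cache (LRU->MRU): [cat]
  4. access apple: MISS. Cache (LRU->MRU): [cat apple]
  5. access apple: HIT. Cache (LRU->MRU): [cat apple]
  6. access cat: HIT. Cache (LRU->MRU): [apple cat]
  7. access cat: HIT. Cache (LRU->MRU): [apple cat]
  8. access apple: HIT. Cache (LRU->MRU): [cat apple]
  9. access lemon: MISS. Cache (LRU->MRU): [cat apple lemon]
  10. access melon: MISS. Cache (LRU->MRU): [cat apple lemon melon]
  11. access melon: HIT. Cache (LRU->MRU): [cat apple lemon melon]
  12. access melon: HIT. Cache (LRU->MRU): [cat apple lemon melon]
  13. access melon: HIT. Cache (LRU->MRU): [cat apple lemon melon]
  14. access lemon: HIT. Cache (LRU->MRU): [cat apple melon lemon]
  15. access melon: HIT. Cache (LRU->MRU): [cat apple lemon melon]
  16. access cat: HIT. Cache (LRU->MRU): [apple lemon melon cat]
  17. access cat: HIT. Cache (LRU->MRU): [apple lemon melon cat]
  18. access apple: HIT. Cache (LRU->MRU): [lemon melon cat apple]
  19. access lime: MISS, evict lemon. Cache (LRU->MRU): [melon cat apple lime]
  20. access apple: HIT. Cache (LRU->MRU): [melon cat lime apple]
  21. access apple: HIT. Cache (LRU->MRU): [melon cat lime apple]
  22. access cat: HIT. Cache (LRU->MRU): [melon lime apple cat]
  23. access melon: HIT. Cache (LRU->MRU): [lime apple cat melon]
  24. access lime: HIT. Cache (LRU->MRU): [apple cat melon lime]
  25. access lemon: MISS, evict apple. Cache (LRU->MRU): [cat melon lime lemon]
  26. access melon: HIT. Cache (LRU->MRU): [cat lime lemon melon]
  27. access melon: HIT. Cache (LRU->MRU): [cat lime lemon melon]
  28. access melon: HIT. Cache (LRU->MRU): [cat lime lemon melon]
  29. access melon: HIT. Cache (LRU->MRU): [cat lime lemon melon]
  30. access cat: HIT. Cache (LRU->MRU): [lime lemon melon cat]
Total: 24 hits, 6 misses, 2 evictions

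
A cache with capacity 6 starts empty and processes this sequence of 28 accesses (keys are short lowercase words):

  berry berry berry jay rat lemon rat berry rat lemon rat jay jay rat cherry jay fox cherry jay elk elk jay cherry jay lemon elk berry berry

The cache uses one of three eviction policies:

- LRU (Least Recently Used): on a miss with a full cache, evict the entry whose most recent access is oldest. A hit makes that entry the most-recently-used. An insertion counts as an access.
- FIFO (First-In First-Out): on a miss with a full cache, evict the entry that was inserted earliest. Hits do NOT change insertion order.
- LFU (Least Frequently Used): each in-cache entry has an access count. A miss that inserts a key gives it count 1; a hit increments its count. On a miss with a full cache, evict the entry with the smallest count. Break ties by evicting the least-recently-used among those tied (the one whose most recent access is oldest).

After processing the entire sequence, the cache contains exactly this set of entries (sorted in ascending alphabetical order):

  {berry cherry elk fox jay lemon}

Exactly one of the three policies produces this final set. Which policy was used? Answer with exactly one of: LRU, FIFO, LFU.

Answer: LRU

Derivation:
Simulating under each policy and comparing final sets:
  LRU: final set = {berry cherry elk fox jay lemon} -> MATCHES target
  FIFO: final set = {berry cherry elk fox lemon rat} -> differs
  LFU: final set = {berry cherry elk jay lemon rat} -> differs
Only LRU produces the target set.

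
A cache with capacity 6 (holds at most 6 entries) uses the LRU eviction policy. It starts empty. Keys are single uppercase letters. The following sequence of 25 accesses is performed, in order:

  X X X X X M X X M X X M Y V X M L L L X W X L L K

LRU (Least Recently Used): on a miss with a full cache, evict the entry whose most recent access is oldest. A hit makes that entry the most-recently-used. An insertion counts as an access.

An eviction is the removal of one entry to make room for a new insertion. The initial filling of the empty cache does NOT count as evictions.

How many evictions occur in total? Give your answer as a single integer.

Answer: 1

Derivation:
LRU simulation (capacity=6):
  1. access X: MISS. Cache (LRU->MRU): [X]
  2. access X: HIT. Cache (LRU->MRU): [X]
  3. access X: HIT. Cache (LRU->MRU): [X]
  4. access X: HIT. Cache (LRU->MRU): [X]
  5. access X: HIT. Cache (LRU->MRU): [X]
  6. access M: MISS. Cache (LRU->MRU): [X M]
  7. access X: HIT. Cache (LRU->MRU): [M X]
  8. access X: HIT. Cache (LRU->MRU): [M X]
  9. access M: HIT. Cache (LRU->MRU): [X M]
  10. access X: HIT. Cache (LRU->MRU): [M X]
  11. access X: HIT. Cache (LRU->MRU): [M X]
  12. access M: HIT. Cache (LRU->MRU): [X M]
  13. access Y: MISS. Cache (LRU->MRU): [X M Y]
  14. access V: MISS. Cache (LRU->MRU): [X M Y V]
  15. access X: HIT. Cache (LRU->MRU): [M Y V X]
  16. access M: HIT. Cache (LRU->MRU): [Y V X M]
  17. access L: MISS. Cache (LRU->MRU): [Y V X M L]
  18. access L: HIT. Cache (LRU->MRU): [Y V X M L]
  19. access L: HIT. Cache (LRU->MRU): [Y V X M L]
  20. access X: HIT. Cache (LRU->MRU): [Y V M L X]
  21. access W: MISS. Cache (LRU->MRU): [Y V M L X W]
  22. access X: HIT. Cache (LRU->MRU): [Y V M L W X]
  23. access L: HIT. Cache (LRU->MRU): [Y V M W X L]
  24. access L: HIT. Cache (LRU->MRU): [Y V M W X L]
  25. access K: MISS, evict Y. Cache (LRU->MRU): [V M W X L K]
Total: 18 hits, 7 misses, 1 evictions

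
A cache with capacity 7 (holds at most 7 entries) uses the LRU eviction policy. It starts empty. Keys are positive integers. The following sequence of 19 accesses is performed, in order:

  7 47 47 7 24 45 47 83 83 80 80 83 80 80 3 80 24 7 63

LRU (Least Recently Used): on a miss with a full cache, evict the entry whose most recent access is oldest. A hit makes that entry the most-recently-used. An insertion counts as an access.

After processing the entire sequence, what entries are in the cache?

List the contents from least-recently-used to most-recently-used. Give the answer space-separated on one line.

Answer: 47 83 3 80 24 7 63

Derivation:
LRU simulation (capacity=7):
  1. access 7: MISS. Cache (LRU->MRU): [7]
  2. access 47: MISS. Cache (LRU->MRU): [7 47]
  3. access 47: HIT. Cache (LRU->MRU): [7 47]
  4. access 7: HIT. Cache (LRU->MRU): [47 7]
  5. access 24: MISS. Cache (LRU->MRU): [47 7 24]
  6. access 45: MISS. Cache (LRU->MRU): [47 7 24 45]
  7. access 47: HIT. Cache (LRU->MRU): [7 24 45 47]
  8. access 83: MISS. Cache (LRU->MRU): [7 24 45 47 83]
  9. access 83: HIT. Cache (LRU->MRU): [7 24 45 47 83]
  10. access 80: MISS. Cache (LRU->MRU): [7 24 45 47 83 80]
  11. access 80: HIT. Cache (LRU->MRU): [7 24 45 47 83 80]
  12. access 83: HIT. Cache (LRU->MRU): [7 24 45 47 80 83]
  13. access 80: HIT. Cache (LRU->MRU): [7 24 45 47 83 80]
  14. access 80: HIT. Cache (LRU->MRU): [7 24 45 47 83 80]
  15. access 3: MISS. Cache (LRU->MRU): [7 24 45 47 83 80 3]
  16. access 80: HIT. Cache (LRU->MRU): [7 24 45 47 83 3 80]
  17. access 24: HIT. Cache (LRU->MRU): [7 45 47 83 3 80 24]
  18. access 7: HIT. Cache (LRU->MRU): [45 47 83 3 80 24 7]
  19. access 63: MISS, evict 45. Cache (LRU->MRU): [47 83 3 80 24 7 63]
Total: 11 hits, 8 misses, 1 evictions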